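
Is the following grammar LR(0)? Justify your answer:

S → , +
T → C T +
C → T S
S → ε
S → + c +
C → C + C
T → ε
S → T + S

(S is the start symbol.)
No. Shift-reduce conflict between [S → .] and [S → . + c +]

A grammar is LR(0) if no state in the canonical LR(0) collection has:
  - both a shift item (dot before a terminal) and a complete item (shift-reduce conflict), or
  - two or more complete items (reduce-reduce conflict; the accept item [S' → S .] counts as a complete item here).

Augment with S' → S and build the canonical LR(0) collection (I0 = CLOSURE({[S' → . S]}), then GOTO on every symbol after a dot until no new states appear). It has 17 states:
  I0: { [C → . C + C], [C → . T S], [S → . + c +], [S → . , +], [S → . T + S], [S → .], [S' → . S], [T → . C T +], [T → .] }  — shift, 2 reduces
  I1: { [S → + . c +] }  — shift
  I2: { [S → , . +] }  — shift
  I3: { [C → . C + C], [C → . T S], [C → C . + C], [T → . C T +], [T → .], [T → C . T +] }  — shift, reduce
  I4: { [S' → S .] }  — accept
  I5: { [C → . C + C], [C → . T S], [C → T . S], [S → . + c +], [S → . , +], [S → . T + S], [S → .], [S → T . + S], [T → . C T +], [T → .] }  — shift, 2 reduces
  I6: { [C → . C + C], [C → . T S], [S → + . c +], [S → . + c +], [S → . , +], [S → . T + S], [S → .], [S → T + . S], [T → . C T +], [T → .] }  — shift, 2 reduces
  I7: { [C → T S .] }  — reduce
  I8: { [S → T + S .] }  — reduce
  I9: { [S → + c . +] }  — shift
  I10: { [S → + c + .] }  — reduce
  I11: { [C → . C + C], [C → . T S], [C → C + . C], [T → . C T +], [T → .] }  — reduce
  I12: { [C → . C + C], [C → . T S], [C → T . S], [S → . + c +], [S → . , +], [S → . T + S], [S → .], [T → . C T +], [T → .], [T → C T . +] }  — shift, 2 reduces
  I13: { [S → + . c +], [T → C T + .] }  — shift, reduce
  I14: { [C → . C + C], [C → . T S], [C → C + C .], [C → C . + C], [T → . C T +], [T → .], [T → C . T +] }  — shift, 2 reduces
  I15: { [C → . C + C], [C → . T S], [C → T . S], [S → . + c +], [S → . , +], [S → . T + S], [S → .], [T → . C T +], [T → .] }  — shift, 2 reduces
  I16: { [S → , + .] }  — reduce

Conflict in state I0:
  Shift-reduce conflict between [S → .] and [S → . + c +]
So the grammar is NOT LR(0).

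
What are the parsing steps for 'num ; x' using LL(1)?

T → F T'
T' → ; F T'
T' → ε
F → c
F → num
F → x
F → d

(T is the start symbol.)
LL(1) parsing maintains a stack (initially the start symbol over $) and the input. At each step: if the stack top is a terminal, match it against the current input token; if it is a non-terminal N, replace it with the RHS of M[N, lookahead] (the unique production whose predict set contains the lookahead).

Stack is shown with the top on the left.

Stack     Input      Action
---------------------------
T $       num ; x $  output T → F T'
F T' $    num ; x $  output F → num
num T' $  num ; x $  match 'num'
T' $      ; x $      output T' → ; F T'
; F T' $  ; x $      match ';'
F T' $    x $        output F → x
x T' $    x $        match 'x'
T' $      $          output T' → ε
$         $          accept

The string is accepted.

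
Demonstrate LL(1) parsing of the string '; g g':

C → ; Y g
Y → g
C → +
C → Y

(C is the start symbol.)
LL(1) parsing maintains a stack (initially the start symbol over $) and the input. At each step: if the stack top is a terminal, match it against the current input token; if it is a non-terminal N, replace it with the RHS of M[N, lookahead] (the unique production whose predict set contains the lookahead).

Stack is shown with the top on the left.

Stack    Input    Action
------------------------
C $      ; g g $  output C → ; Y g
; Y g $  ; g g $  match ';'
Y g $    g g $    output Y → g
g g $    g g $    match 'g'
g $      g $      match 'g'
$        $        accept

The string is accepted.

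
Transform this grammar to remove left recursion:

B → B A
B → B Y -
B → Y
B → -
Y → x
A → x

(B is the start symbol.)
B → Y B'
B → - B'
B' → A B'
B' → Y - B'
B' → ε
Y → x
A → x

B is directly left-recursive. The standard transformation for
  A → A α₁ | ... | A α_m | β₁ | ... | β_n
is
  A  → β₁ A' | ... | β_n A'
  A' → α₁ A' | ... | α_m A' | ε

B → Y becomes B → Y B'
B → - becomes B → - B'
B → B A becomes B' → A B'
B → B Y - becomes B' → Y - B'
Add B' → ε

Productions for other non-terminals are unchanged:
  Y → x
  A → x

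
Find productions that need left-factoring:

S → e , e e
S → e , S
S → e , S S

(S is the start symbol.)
Left-factoring is needed when two productions for the same non-terminal
share a common prefix on the right-hand side.

Productions for S:
  S → e , e e
  S → e , S
  S → e , S S

Found common prefix 'e ,' in productions for S

Answer: Yes, S has productions with common prefix 'e ,'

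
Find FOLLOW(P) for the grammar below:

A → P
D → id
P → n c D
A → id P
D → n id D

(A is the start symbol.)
{ $ }

In A → P: P is at the end, add FOLLOW(A)
In A → id P: P is at the end, add FOLLOW(A)

The FOLLOW sets referred to above (computed the same way, to a fixed point):
  FOLLOW(A) = { $ }

Taking the union: FOLLOW(P) = { $ }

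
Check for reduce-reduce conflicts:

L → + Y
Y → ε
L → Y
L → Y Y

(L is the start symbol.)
Yes — I3: [L → Y .] vs [Y → .]

Augment with L' → L and build the canonical LR(0) collection (I0 = CLOSURE({[L' → . L]}), then GOTO on every symbol after a dot until no new states appear). It has 6 states:
  I0: { [L → . + Y], [L → . Y Y], [L → . Y], [L' → . L], [Y → .] }  — shift, reduce
  I1: { [L → + . Y], [Y → .] }  — reduce
  I2: { [L' → L .] }  — accept
  I3: { [L → Y . Y], [L → Y .], [Y → .] }  — 2 reduces
  I4: { [L → Y Y .] }  — reduce
  I5: { [L → + Y .] }  — reduce

I3 contains complete items [L → Y .], [Y → .] — reduce-reduce conflict.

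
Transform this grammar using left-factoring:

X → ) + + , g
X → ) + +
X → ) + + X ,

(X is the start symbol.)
X → ) + + X'
X' → , g
X' → ε
X' → X ,

Left-factoring transforms A → αβ₁ | αβ₂ into A → αA' and A' → β₁ | β₂
(α is the longest common prefix among the alternatives). Repeat until
no nonterminal has two alternatives with a common prefix.

Round 1: X has alternatives sharing prefix ') + +'. Introduce X': X → ) + + X'
  Add: X' → , g
  Add: X' → ε
  Add: X' → X ,

No remaining common prefixes — done.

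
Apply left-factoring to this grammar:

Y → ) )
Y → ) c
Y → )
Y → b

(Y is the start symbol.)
Y → ) Y'
Y' → )
Y' → c
Y' → ε
Y → b

Left-factoring transforms A → αβ₁ | αβ₂ into A → αA' and A' → β₁ | β₂
(α is the longest common prefix among the alternatives). Repeat until
no nonterminal has two alternatives with a common prefix.

Round 1: Y has alternatives sharing prefix ')'. Introduce Y': Y → ) Y'
  Add: Y' → )
  Add: Y' → c
  Add: Y' → ε

No remaining common prefixes — done.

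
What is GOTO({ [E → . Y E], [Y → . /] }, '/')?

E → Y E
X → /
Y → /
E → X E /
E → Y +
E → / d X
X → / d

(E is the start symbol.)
{ [Y → / .] }

GOTO(I, '/') = CLOSURE({ [A → αX.β] : [A → α.Xβ] ∈ I, X = '/' })

Items with dot before '/', with the dot advanced:
  [Y → . /] → [Y → / .]
Closure adds nothing (no advanced item has the dot before a non-terminal).

GOTO = { [Y → / .] }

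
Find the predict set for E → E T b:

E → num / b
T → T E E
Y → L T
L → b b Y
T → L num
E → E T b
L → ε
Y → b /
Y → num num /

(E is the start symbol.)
PREDICT(E → E T b) = (FIRST(RHS) \ {ε}) ∪ (FOLLOW(E) if ε ∈ FIRST(RHS), i.e. RHS ⇒* ε)
FIRST(E) = { 'num' }
FIRST(E T b) = { 'num' }
ε ∉ FIRST(E T b), so FOLLOW(E) is not added.
PREDICT(E → E T b) = { 'num' }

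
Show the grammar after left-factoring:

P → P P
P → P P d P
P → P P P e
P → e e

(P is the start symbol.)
Left-factoring transforms A → αβ₁ | αβ₂ into A → αA' and A' → β₁ | β₂
(α is the longest common prefix among the alternatives). Repeat until
no nonterminal has two alternatives with a common prefix.

Round 1: P has alternatives sharing prefix 'P P'. Introduce P': P → P P P'
  Add: P' → ε
  Add: P' → d P
  Add: P' → P e

No remaining common prefixes — done.

Resulting grammar:
P → P P P'
P' → ε
P' → d P
P' → P e
P → e e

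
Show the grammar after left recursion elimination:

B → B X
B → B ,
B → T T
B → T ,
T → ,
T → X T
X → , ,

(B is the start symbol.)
B → T T B'
B → T , B'
B' → X B'
B' → , B'
B' → ε
T → ,
T → X T
X → , ,

B is directly left-recursive. The standard transformation for
  A → A α₁ | ... | A α_m | β₁ | ... | β_n
is
  A  → β₁ A' | ... | β_n A'
  A' → α₁ A' | ... | α_m A' | ε

B → T T becomes B → T T B'
B → T , becomes B → T , B'
B → B X becomes B' → X B'
B → B , becomes B' → , B'
Add B' → ε

Productions for other non-terminals are unchanged:
  T → ,
  T → X T
  X → , ,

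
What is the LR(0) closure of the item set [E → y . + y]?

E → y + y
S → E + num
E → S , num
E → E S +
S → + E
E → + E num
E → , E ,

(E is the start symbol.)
{ [E → y . + y] }

To compute CLOSURE, for each item [A → α.Bβ] where B is a non-terminal, add [B → .γ] for all productions B → γ; repeat for the newly added items until nothing changes.

Start with: [E → y . + y]
The dot precedes the terminal '+', so nothing is added.

CLOSURE = { [E → y . + y] }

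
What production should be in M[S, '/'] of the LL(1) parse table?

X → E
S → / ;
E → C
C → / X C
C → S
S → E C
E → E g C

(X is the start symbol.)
To find M[S, '/'], we find productions for S where '/' is in the predict set (PREDICT(N → α) = (FIRST(α) \ {ε}) ∪ (FOLLOW(N) if α ⇒* ε)).

Relevant sets:
  FIRST(E) = { '/' }

S → / ;: PREDICT = { '/' }
  '/' is in predict set, so this production goes in M[S, '/']
S → E C: PREDICT = { '/' }
  '/' is in predict set, so this production goes in M[S, '/']

M[S, '/'] = S → / ;, S → E C  (a multiply-defined cell — the grammar is not LL(1))

Answer: S → / ;, S → E C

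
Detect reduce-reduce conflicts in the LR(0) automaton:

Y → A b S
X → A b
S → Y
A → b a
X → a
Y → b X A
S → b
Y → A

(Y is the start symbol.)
Augment with Y' → Y and build the canonical LR(0) collection (I0 = CLOSURE({[Y' → . Y]}), then GOTO on every symbol after a dot until no new states appear). It has 15 states:
  I0: { [A → . b a], [Y → . A b S], [Y → . A], [Y → . b X A], [Y' → . Y] }  — shift
  I1: { [Y → A . b S], [Y → A .] }  — shift, reduce
  I2: { [Y' → Y .] }  — accept
  I3: { [A → . b a], [A → b . a], [X → . A b], [X → . a], [Y → b . X A] }  — shift
  I4: { [X → A . b] }  — shift
  I5: { [A → . b a], [Y → b X . A] }  — shift
  I6: { [A → b a .], [X → a .] }  — 2 reduces
  I7: { [A → b . a] }  — shift
  I8: { [A → b a .] }  — reduce
  I9: { [Y → b X A .] }  — reduce
  I10: { [X → A b .] }  — reduce
  I11: { [A → . b a], [S → . Y], [S → . b], [Y → . A b S], [Y → . A], [Y → . b X A], [Y → A b . S] }  — shift
  I12: { [Y → A b S .] }  — reduce
  I13: { [S → Y .] }  — reduce
  I14: { [A → . b a], [A → b . a], [S → b .], [X → . A b], [X → . a], [Y → b . X A] }  — shift, reduce

I6 contains complete items [A → b a .], [X → a .] — reduce-reduce conflict.

Answer: Yes — I6: [A → b a .] vs [X → a .]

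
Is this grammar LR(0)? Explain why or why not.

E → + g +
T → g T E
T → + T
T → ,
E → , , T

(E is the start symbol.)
Augment with E' → E and build the canonical LR(0) collection (I0 = CLOSURE({[E' → . E]}), then GOTO on every symbol after a dot until no new states appear). It has 14 states:
  I0: { [E → . + g +], [E → . , , T], [E' → . E] }  — shift
  I1: { [E → + . g +] }  — shift
  I2: { [E → , . , T] }  — shift
  I3: { [E' → E .] }  — accept
  I4: { [E → , , . T], [T → . + T], [T → . ,], [T → . g T E] }  — shift
  I5: { [T → + . T], [T → . + T], [T → . ,], [T → . g T E] }  — shift
  I6: { [T → , .] }  — reduce
  I7: { [E → , , T .] }  — reduce
  I8: { [T → . + T], [T → . ,], [T → . g T E], [T → g . T E] }  — shift
  I9: { [E → . + g +], [E → . , , T], [T → g T . E] }  — shift
  I10: { [T → g T E .] }  — reduce
  I11: { [T → + T .] }  — reduce
  I12: { [E → + g . +] }  — shift
  I13: { [E → + g + .] }  — reduce

Every state is either a pure shift/goto state or contains exactly one complete item and nothing to shift — no conflicts. The grammar is LR(0).

Answer: Yes, the grammar is LR(0)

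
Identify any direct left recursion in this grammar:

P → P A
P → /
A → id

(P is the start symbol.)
Yes, P is left-recursive

Direct left recursion occurs when N → N α for some non-terminal N (the right-hand side begins with the left-hand side itself).

P → P A: LEFT RECURSIVE (starts with P)
P → /: starts with '/'
A → id: starts with id

The grammar has direct left recursion on: P.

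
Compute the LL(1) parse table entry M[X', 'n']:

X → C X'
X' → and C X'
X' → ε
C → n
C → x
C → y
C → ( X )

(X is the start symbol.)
Empty (error entry)

To find M[X', 'n'], we find productions for X' where 'n' is in the predict set (PREDICT(N → α) = (FIRST(α) \ {ε}) ∪ (FOLLOW(N) if α ⇒* ε)).

Relevant sets:
  FOLLOW(X') = { $, ')' }

X' → and C X': PREDICT = { 'and' }
X' → ε: PREDICT = { $, ')' }

M[X', 'n'] is empty (no production applies)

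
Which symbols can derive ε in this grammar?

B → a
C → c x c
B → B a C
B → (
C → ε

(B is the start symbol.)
ε-productions: C → ε
So C is immediately nullable.
No further non-terminal can be added: every production for the remaining non-terminals contains a terminal or a non-nullable non-terminal.
Nullable = { 'C' }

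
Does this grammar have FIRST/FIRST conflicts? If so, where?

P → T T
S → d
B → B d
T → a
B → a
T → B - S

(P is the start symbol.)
A FIRST/FIRST conflict occurs when two productions N → α and N → β for the same non-terminal have FIRST(α) ∩ FIRST(β) ≠ ∅ (with ε ∈ FIRST of a nullable right-hand side, so two nullable alternatives also conflict).

FIRST sets of the non-terminals at (or reachable through a nullable prefix from) the front of some alternative:
  FIRST(B) = { 'a' }

Productions for B:
  B → B d: FIRST = { 'a' }
  B → a: FIRST = { 'a' }
Productions for T:
  T → a: FIRST = { 'a' }
  T → B - S: FIRST = { 'a' }
P, S have only one production, so no FIRST/FIRST conflict is possible there.

Conflict for B: B → B d and B → a
  Overlap: { 'a' }
Conflict for T: T → a and T → B - S
  Overlap: { 'a' }

Answer: Yes. B → B d / B → a on { 'a' }; T → a / T → B '-' S on { 'a' }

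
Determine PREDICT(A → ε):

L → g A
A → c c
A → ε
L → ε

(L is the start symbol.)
{ $ }

PREDICT(A → ε) = (FIRST(RHS) \ {ε}) ∪ (FOLLOW(A) if ε ∈ FIRST(RHS), i.e. RHS ⇒* ε)
The right-hand side is ε (FIRST(ε) = { ε }), so the predict set is FOLLOW(A) = { $ }
PREDICT(A → ε) = { $ }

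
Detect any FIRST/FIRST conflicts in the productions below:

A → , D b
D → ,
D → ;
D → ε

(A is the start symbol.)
A FIRST/FIRST conflict occurs when two productions N → α and N → β for the same non-terminal have FIRST(α) ∩ FIRST(β) ≠ ∅ (with ε ∈ FIRST of a nullable right-hand side, so two nullable alternatives also conflict).

Productions for D:
  D → ,: FIRST = { ',' }
  D → ;: FIRST = { ';' }
  D → ε: FIRST = { ε }
A has only one production, so no FIRST/FIRST conflict is possible there.

All alternatives of each non-terminal have pairwise disjoint FIRST sets.

Answer: No FIRST/FIRST conflicts.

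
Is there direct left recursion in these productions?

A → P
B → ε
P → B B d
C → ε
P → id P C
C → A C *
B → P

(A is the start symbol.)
No direct left recursion

A → P: starts with P
B → ε: starts with ε
P → B B d: starts with B
C → ε: starts with ε
P → id P C: starts with id
C → A C *: starts with A
B → P: starts with P

No direct left recursion found.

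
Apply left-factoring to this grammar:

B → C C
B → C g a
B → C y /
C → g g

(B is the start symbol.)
Left-factoring transforms A → αβ₁ | αβ₂ into A → αA' and A' → β₁ | β₂
(α is the longest common prefix among the alternatives). Repeat until
no nonterminal has two alternatives with a common prefix.

Round 1: B has alternatives sharing prefix 'C'. Introduce B': B → C B'
  Add: B' → C
  Add: B' → g a
  Add: B' → y /

No remaining common prefixes — done.

Resulting grammar:
B → C B'
B' → C
B' → g a
B' → y /
C → g g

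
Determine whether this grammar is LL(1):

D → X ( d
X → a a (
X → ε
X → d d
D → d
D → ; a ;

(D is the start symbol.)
Relevant sets:
  FIRST(X) = { 'a', 'd', ε }
  FOLLOW(X) = { '(' }

For D:
  PREDICT(D → X '(' d) = { '(', 'a', 'd' }
  PREDICT(D → d) = { 'd' }
  PREDICT(D → ';' a ';') = { ';' }
For X:
  PREDICT(X → a a '(') = { 'a' }
  PREDICT(X → ε) = { '(' }
  PREDICT(X → d d) = { 'd' }

Conflict found: Predict set conflict for D: { 'd' }
The grammar is NOT LL(1).

Answer: No. Predict set conflict for D: { 'd' }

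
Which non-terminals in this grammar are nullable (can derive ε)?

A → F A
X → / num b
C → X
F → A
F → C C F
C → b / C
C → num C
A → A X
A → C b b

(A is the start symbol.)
None

There are no ε-productions, so no non-terminal can derive ε.
No non-terminals are nullable.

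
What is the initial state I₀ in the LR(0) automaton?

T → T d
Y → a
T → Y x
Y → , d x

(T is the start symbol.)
{ [T → . T d], [T → . Y x], [T' → . T], [Y → . , d x], [Y → . a] }

First, augment the grammar with T' → T
I₀ = CLOSURE({ [T' → . T] }):
  [T' → . T] has the dot before T: add [T → . T d], [T → . Y x]
  [T → . Y x] has the dot before Y: add [Y → . a], [Y → . , d x]
No further items can be added.

I₀ = { [T → . T d], [T → . Y x], [T' → . T], [Y → . , d x], [Y → . a] }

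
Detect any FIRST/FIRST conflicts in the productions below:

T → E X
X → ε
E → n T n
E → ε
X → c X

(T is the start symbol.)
A FIRST/FIRST conflict occurs when two productions N → α and N → β for the same non-terminal have FIRST(α) ∩ FIRST(β) ≠ ∅ (with ε ∈ FIRST of a nullable right-hand side, so two nullable alternatives also conflict).

Productions for X:
  X → ε: FIRST = { ε }
  X → c X: FIRST = { 'c' }
Productions for E:
  E → n T n: FIRST = { 'n' }
  E → ε: FIRST = { ε }
T has only one production, so no FIRST/FIRST conflict is possible there.

All alternatives of each non-terminal have pairwise disjoint FIRST sets.

Answer: No FIRST/FIRST conflicts.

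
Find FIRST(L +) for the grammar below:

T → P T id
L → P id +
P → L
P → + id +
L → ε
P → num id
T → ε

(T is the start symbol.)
FIRST sets of the non-terminals involved (from the grammar, by fixed-point iteration):
  FIRST(L) = { '+', 'id', 'num', ε }

To compute FIRST(L +), process the symbols left to right:
Symbol L is a non-terminal. Add FIRST(L) \ {ε} = { '+', 'id', 'num' }
L is nullable (ε ∈ FIRST(L)), continue to the next symbol.
Symbol + is a terminal. Add '+' and stop.
FIRST(L +) = { '+', 'id', 'num' }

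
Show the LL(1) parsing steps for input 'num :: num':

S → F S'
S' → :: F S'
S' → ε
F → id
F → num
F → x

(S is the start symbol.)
LL(1) parsing maintains a stack (initially the start symbol over $) and the input. At each step: if the stack top is a terminal, match it against the current input token; if it is a non-terminal N, replace it with the RHS of M[N, lookahead] (the unique production whose predict set contains the lookahead).

Stack is shown with the top on the left.

Stack      Input         Action
-------------------------------
S $        num :: num $  output S → F S'
F S' $     num :: num $  output F → num
num S' $   num :: num $  match 'num'
S' $       :: num $      output S' → :: F S'
:: F S' $  :: num $      match '::'
F S' $     num $         output F → num
num S' $   num $         match 'num'
S' $       $             output S' → ε
$          $             accept

The string is accepted.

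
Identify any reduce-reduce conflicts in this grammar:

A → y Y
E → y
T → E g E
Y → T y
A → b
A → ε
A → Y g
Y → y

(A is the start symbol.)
Augment with A' → A and build the canonical LR(0) collection (I0 = CLOSURE({[A' → . A]}), then GOTO on every symbol after a dot until no new states appear). It has 14 states:
  I0: { [A → . Y g], [A → . b], [A → . y Y], [A → .], [A' → . A], [E → . y], [T → . E g E], [Y → . T y], [Y → . y] }  — shift, reduce
  I1: { [A' → A .] }  — accept
  I2: { [T → E . g E] }  — shift
  I3: { [Y → T . y] }  — shift
  I4: { [A → Y . g] }  — shift
  I5: { [A → b .] }  — reduce
  I6: { [A → y . Y], [E → . y], [E → y .], [T → . E g E], [Y → . T y], [Y → . y], [Y → y .] }  — shift, 2 reduces
  I7: { [A → y Y .] }  — reduce
  I8: { [E → y .], [Y → y .] }  — 2 reduces
  I9: { [A → Y g .] }  — reduce
  I10: { [Y → T y .] }  — reduce
  I11: { [E → . y], [T → E g . E] }  — shift
  I12: { [T → E g E .] }  — reduce
  I13: { [E → y .] }  — reduce

I6 contains complete items [E → y .], [Y → y .] — reduce-reduce conflict.
I8 contains complete items [E → y .], [Y → y .] — reduce-reduce conflict.

Answer: Yes — I6: [E → y .] vs [Y → y .]; I8: [E → y .] vs [Y → y .]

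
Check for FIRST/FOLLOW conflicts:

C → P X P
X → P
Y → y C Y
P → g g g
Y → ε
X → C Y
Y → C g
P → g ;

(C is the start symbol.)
Yes. Y → C g with FOLLOW(Y) on { 'g' }

Nullable non-terminals: Y.
FIRST sets used below: FIRST(C) = { 'g' }

Y: nullable alternative(s) Y → ε; FOLLOW(Y) = { 'g' }
  Y → y C Y: FIRST \ {ε} = { 'y' } — disjoint from FOLLOW(Y)
  Y → ε: FIRST \ {ε} = { } — this is the only nullable alternative, skip
  Y → C g: FIRST \ {ε} = { 'g' } — overlaps FOLLOW(Y) on { 'g' }: CONFLICT

C, P, X have no nullable alternative, so no FIRST/FOLLOW check is needed there.

So the grammar has 1 FIRST/FOLLOW conflict (marked CONFLICT above).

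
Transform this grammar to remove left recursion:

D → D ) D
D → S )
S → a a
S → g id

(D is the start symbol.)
D is directly left-recursive. The standard transformation for
  A → A α₁ | ... | A α_m | β₁ | ... | β_n
is
  A  → β₁ A' | ... | β_n A'
  A' → α₁ A' | ... | α_m A' | ε

D → S ) becomes D → S ) D'
D → D ) D becomes D' → ) D D'
Add D' → ε

Productions for other non-terminals are unchanged:
  S → a a
  S → g id

Resulting grammar:
D → S ) D'
D' → ) D D'
D' → ε
S → a a
S → g id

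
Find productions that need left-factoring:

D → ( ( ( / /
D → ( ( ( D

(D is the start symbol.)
Left-factoring is needed when two productions for the same non-terminal
share a common prefix on the right-hand side.

Productions for D:
  D → ( ( ( / /
  D → ( ( ( D

Found common prefix '( ( (' in productions for D

Answer: Yes, D has productions with common prefix '( ( ('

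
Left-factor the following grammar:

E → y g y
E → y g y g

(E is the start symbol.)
Left-factoring transforms A → αβ₁ | αβ₂ into A → αA' and A' → β₁ | β₂
(α is the longest common prefix among the alternatives). Repeat until
no nonterminal has two alternatives with a common prefix.

Round 1: E has alternatives sharing prefix 'y g y'. Introduce E': E → y g y E'
  Add: E' → ε
  Add: E' → g

No remaining common prefixes — done.

Resulting grammar:
E → y g y E'
E' → ε
E' → g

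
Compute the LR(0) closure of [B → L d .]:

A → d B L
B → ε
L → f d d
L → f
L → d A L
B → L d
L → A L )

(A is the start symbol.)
{ [B → L d .] }

To compute CLOSURE, for each item [A → α.Bβ] where B is a non-terminal, add [B → .γ] for all productions B → γ; repeat for the newly added items until nothing changes.

Start with: [B → L d .]
The dot is at the end, so nothing is added.

CLOSURE = { [B → L d .] }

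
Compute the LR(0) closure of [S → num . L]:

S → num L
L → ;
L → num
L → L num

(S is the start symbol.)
Start with: [S → num . L]
  [S → num . L] has the dot before L: add [L → . ;], [L → . num], [L → . L num]
No further items can be added.

CLOSURE = { [L → . ;], [L → . L num], [L → . num], [S → num . L] }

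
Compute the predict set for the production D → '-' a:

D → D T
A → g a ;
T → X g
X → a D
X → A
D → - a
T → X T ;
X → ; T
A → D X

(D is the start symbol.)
{ '-' }

PREDICT(D → '-' a) = (FIRST(RHS) \ {ε}) ∪ (FOLLOW(D) if ε ∈ FIRST(RHS), i.e. RHS ⇒* ε)
FIRST('-' a) = { '-' }
ε ∉ FIRST('-' a), so FOLLOW(D) is not added.
PREDICT(D → '-' a) = { '-' }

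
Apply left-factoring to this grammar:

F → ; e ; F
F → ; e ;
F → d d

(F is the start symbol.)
F → ; e ; F'
F' → F
F' → ε
F → d d

Left-factoring transforms A → αβ₁ | αβ₂ into A → αA' and A' → β₁ | β₂
(α is the longest common prefix among the alternatives). Repeat until
no nonterminal has two alternatives with a common prefix.

Round 1: F has alternatives sharing prefix '; e ;'. Introduce F': F → ; e ; F'
  Add: F' → F
  Add: F' → ε

No remaining common prefixes — done.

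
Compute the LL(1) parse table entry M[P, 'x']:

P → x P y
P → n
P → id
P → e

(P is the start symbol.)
To find M[P, 'x'], we find productions for P where 'x' is in the predict set (PREDICT(N → α) = (FIRST(α) \ {ε}) ∪ (FOLLOW(N) if α ⇒* ε)).

P → x P y: PREDICT = { 'x' }
  'x' is in predict set, so this production goes in M[P, 'x']
P → n: PREDICT = { 'n' }
P → id: PREDICT = { 'id' }
P → e: PREDICT = { 'e' }

M[P, 'x'] = P → x P y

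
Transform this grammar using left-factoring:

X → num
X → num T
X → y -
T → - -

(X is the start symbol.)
Left-factoring transforms A → αβ₁ | αβ₂ into A → αA' and A' → β₁ | β₂
(α is the longest common prefix among the alternatives). Repeat until
no nonterminal has two alternatives with a common prefix.

Round 1: X has alternatives sharing prefix 'num'. Introduce X': X → num X'
  Add: X' → ε
  Add: X' → T

No remaining common prefixes — done.

Resulting grammar:
X → num X'
X' → ε
X' → T
X → y -
T → - -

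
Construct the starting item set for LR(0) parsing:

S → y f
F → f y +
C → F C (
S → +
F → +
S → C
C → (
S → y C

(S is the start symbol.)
{ [C → . (], [C → . F C (], [F → . +], [F → . f y +], [S → . +], [S → . C], [S → . y C], [S → . y f], [S' → . S] }

First, augment the grammar with S' → S
I₀ = CLOSURE({ [S' → . S] }):
  [S' → . S] has the dot before S: add [S → . y f], [S → . +], [S → . C], [S → . y C]
  [S → . C] has the dot before C: add [C → . F C (], [C → . (]
  [C → . F C (] has the dot before F: add [F → . f y +], [F → . +]
No further items can be added.

I₀ = { [C → . (], [C → . F C (], [F → . +], [F → . f y +], [S → . +], [S → . C], [S → . y C], [S → . y f], [S' → . S] }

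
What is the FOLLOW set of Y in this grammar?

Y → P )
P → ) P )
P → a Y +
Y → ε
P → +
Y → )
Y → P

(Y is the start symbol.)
{ $, '+' }

To compute FOLLOW(Y), find every occurrence of Y on a right-hand side N → α Y β: add FIRST(β) \ {ε}, and if β is empty or nullable also add FOLLOW(N). Iterate to a fixed point.

Y is the start symbol, so $ ∈ FOLLOW(Y).
In P → a Y +: Y is followed by '+', add FIRST('+') \ {ε} = { '+' }

Taking the union: FOLLOW(Y) = { $, '+' }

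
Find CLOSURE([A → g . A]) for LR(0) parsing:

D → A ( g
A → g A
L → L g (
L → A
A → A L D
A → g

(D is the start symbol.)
{ [A → . A L D], [A → . g A], [A → . g], [A → g . A] }

To compute CLOSURE, for each item [A → α.Bβ] where B is a non-terminal, add [B → .γ] for all productions B → γ; repeat for the newly added items until nothing changes.

Start with: [A → g . A]
  [A → g . A] has the dot before A: add [A → . g A], [A → . A L D], [A → . g]
No further items can be added.

CLOSURE = { [A → . A L D], [A → . g A], [A → . g], [A → g . A] }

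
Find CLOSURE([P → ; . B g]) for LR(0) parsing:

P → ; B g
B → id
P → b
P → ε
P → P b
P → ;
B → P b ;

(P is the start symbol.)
{ [B → . P b ;], [B → . id], [P → . ; B g], [P → . ;], [P → . P b], [P → . b], [P → .], [P → ; . B g] }

Start with: [P → ; . B g]
  [P → ; . B g] has the dot before B: add [B → . id], [B → . P b ;]
  [B → . P b ;] has the dot before P: add [P → . ; B g], [P → . b], [P → .], [P → . P b], [P → . ;]
No further items can be added.

CLOSURE = { [B → . P b ;], [B → . id], [P → . ; B g], [P → . ;], [P → . P b], [P → . b], [P → .], [P → ; . B g] }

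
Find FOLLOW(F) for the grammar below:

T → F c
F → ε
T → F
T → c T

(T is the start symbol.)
{ $, 'c' }

In T → F c: F is followed by c, add FIRST(c) \ {ε} = { 'c' }
In T → F: F is at the end, add FOLLOW(T)

The FOLLOW sets referred to above (computed the same way, to a fixed point):
  FOLLOW(T) = { $ }

Taking the union: FOLLOW(F) = { $, 'c' }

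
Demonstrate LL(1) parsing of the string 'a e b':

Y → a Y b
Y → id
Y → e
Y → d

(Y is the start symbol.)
LL(1) parsing maintains a stack (initially the start symbol over $) and the input. At each step: if the stack top is a terminal, match it against the current input token; if it is a non-terminal N, replace it with the RHS of M[N, lookahead] (the unique production whose predict set contains the lookahead).

Stack is shown with the top on the left.

Stack    Input    Action
------------------------
Y $      a e b $  output Y → a Y b
a Y b $  a e b $  match 'a'
Y b $    e b $    output Y → e
e b $    e b $    match 'e'
b $      b $      match 'b'
$        $        accept

The string is accepted.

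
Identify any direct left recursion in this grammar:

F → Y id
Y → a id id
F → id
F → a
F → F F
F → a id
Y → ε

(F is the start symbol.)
F → Y id: starts with Y
Y → a id id: starts with a
F → id: starts with id
F → a: starts with a
F → F F: LEFT RECURSIVE (starts with F)
F → a id: starts with a
Y → ε: starts with ε

The grammar has direct left recursion on: F.

Answer: Yes, F is left-recursive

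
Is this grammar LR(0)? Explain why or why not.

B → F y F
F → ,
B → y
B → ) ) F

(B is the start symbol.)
Yes, the grammar is LR(0)

A grammar is LR(0) if no state in the canonical LR(0) collection has:
  - both a shift item (dot before a terminal) and a complete item (shift-reduce conflict), or
  - two or more complete items (reduce-reduce conflict; the accept item [B' → B .] counts as a complete item here).

Augment with B' → B and build the canonical LR(0) collection (I0 = CLOSURE({[B' → . B]}), then GOTO on every symbol after a dot until no new states appear). It has 10 states:
  I0: { [B → . ) ) F], [B → . F y F], [B → . y], [B' → . B], [F → . ,] }  — shift
  I1: { [B → ) . ) F] }  — shift
  I2: { [F → , .] }  — reduce
  I3: { [B' → B .] }  — accept
  I4: { [B → F . y F] }  — shift
  I5: { [B → y .] }  — reduce
  I6: { [B → F y . F], [F → . ,] }  — shift
  I7: { [B → F y F .] }  — reduce
  I8: { [B → ) ) . F], [F → . ,] }  — shift
  I9: { [B → ) ) F .] }  — reduce

Every state is either a pure shift/goto state or contains exactly one complete item and nothing to shift — no conflicts. The grammar is LR(0).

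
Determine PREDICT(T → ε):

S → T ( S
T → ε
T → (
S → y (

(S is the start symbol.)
PREDICT(T → ε) = (FIRST(RHS) \ {ε}) ∪ (FOLLOW(T) if ε ∈ FIRST(RHS), i.e. RHS ⇒* ε)
The right-hand side is ε (FIRST(ε) = { ε }), so the predict set is FOLLOW(T) = { '(' }
PREDICT(T → ε) = { '(' }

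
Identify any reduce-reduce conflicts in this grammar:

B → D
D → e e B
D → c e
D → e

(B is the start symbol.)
No reduce-reduce conflicts

Augment with B' → B and build the canonical LR(0) collection (I0 = CLOSURE({[B' → . B]}), then GOTO on every symbol after a dot until no new states appear). It has 8 states:
  I0: { [B → . D], [B' → . B], [D → . c e], [D → . e e B], [D → . e] }  — shift
  I1: { [B' → B .] }  — accept
  I2: { [B → D .] }  — reduce
  I3: { [D → c . e] }  — shift
  I4: { [D → e . e B], [D → e .] }  — shift, reduce
  I5: { [B → . D], [D → . c e], [D → . e e B], [D → . e], [D → e e . B] }  — shift
  I6: { [D → e e B .] }  — reduce
  I7: { [D → c e .] }  — reduce

No state contains more than one complete item.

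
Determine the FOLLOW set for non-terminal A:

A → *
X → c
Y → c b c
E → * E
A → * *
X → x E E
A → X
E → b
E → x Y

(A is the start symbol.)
To compute FOLLOW(A), find every occurrence of A on a right-hand side N → α A β: add FIRST(β) \ {ε}, and if β is empty or nullable also add FOLLOW(N). Iterate to a fixed point.

A is the start symbol, so $ ∈ FOLLOW(A).
A does not occur on any right-hand side.

Taking the union: FOLLOW(A) = { $ }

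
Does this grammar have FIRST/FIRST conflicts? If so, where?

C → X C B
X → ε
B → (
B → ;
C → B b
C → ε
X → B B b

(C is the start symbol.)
FIRST sets of the non-terminals at (or reachable through a nullable prefix from) the front of some alternative:
  FIRST(X) = { '(', ';', ε }
  FIRST(C) = { '(', ';', ε }
  FIRST(B) = { '(', ';' }

Productions for C:
  C → X C B: FIRST = { '(', ';' }
  C → B b: FIRST = { '(', ';' }
  C → ε: FIRST = { ε }
Productions for X:
  X → ε: FIRST = { ε }
  X → B B b: FIRST = { '(', ';' }
Productions for B:
  B → (: FIRST = { '(' }
  B → ;: FIRST = { ';' }

Conflict for C: C → X C B and C → B b
  Overlap: { '(', ';' }

Answer: Yes. C → X C B / C → B b on { '(', ';' }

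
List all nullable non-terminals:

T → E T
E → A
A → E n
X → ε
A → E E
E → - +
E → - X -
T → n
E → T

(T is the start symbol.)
{ 'X' }

A non-terminal is nullable if it can derive ε (the empty string): either it has an ε-production, or it has a production whose right-hand side consists entirely of nullable non-terminals.

ε-productions: X → ε
So X is immediately nullable.
No further non-terminal can be added: every production for the remaining non-terminals contains a terminal or a non-nullable non-terminal.
Nullable = { 'X' }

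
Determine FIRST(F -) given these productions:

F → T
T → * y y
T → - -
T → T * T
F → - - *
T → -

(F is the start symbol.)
{ '*', '-' }

FIRST sets of the non-terminals involved (from the grammar, by fixed-point iteration):
  FIRST(F) = { '*', '-' }

To compute FIRST(F -), process the symbols left to right:
Symbol F is a non-terminal. Add FIRST(F) \ {ε} = { '*', '-' }
F is not nullable (ε ∉ FIRST(F)), so stop here.
FIRST(F -) = { '*', '-' }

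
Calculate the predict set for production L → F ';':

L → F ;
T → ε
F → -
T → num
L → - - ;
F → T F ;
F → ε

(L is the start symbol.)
{ '-', ';', 'num' }

PREDICT(L → F ';') = (FIRST(RHS) \ {ε}) ∪ (FOLLOW(L) if ε ∈ FIRST(RHS), i.e. RHS ⇒* ε)
FIRST(F) = { '-', ';', 'num', ε }
FIRST(F ';') = { '-', ';', 'num' }
ε ∉ FIRST(F ';'), so FOLLOW(L) is not added.
PREDICT(L → F ';') = { '-', ';', 'num' }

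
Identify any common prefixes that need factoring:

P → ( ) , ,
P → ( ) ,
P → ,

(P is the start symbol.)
Yes, P has productions with common prefix '( ) ,'

Left-factoring is needed when two productions for the same non-terminal
share a common prefix on the right-hand side.

Productions for P:
  P → ( ) , ,
  P → ( ) ,
  P → ,

Found common prefix '( ) ,' in productions for P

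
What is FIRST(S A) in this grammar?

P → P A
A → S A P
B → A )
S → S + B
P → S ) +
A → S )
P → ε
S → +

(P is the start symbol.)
{ '+' }

FIRST sets of the non-terminals involved (from the grammar, by fixed-point iteration):
  FIRST(S) = { '+' }

To compute FIRST(S A), process the symbols left to right:
Symbol S is a non-terminal. Add FIRST(S) \ {ε} = { '+' }
S is not nullable (ε ∉ FIRST(S)), so stop here.
FIRST(S A) = { '+' }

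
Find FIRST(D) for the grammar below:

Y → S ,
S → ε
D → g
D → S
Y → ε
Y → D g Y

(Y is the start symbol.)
{ 'g', ε }

To compute FIRST(D), examine every production with D on the left-hand side, reading each right-hand side left to right until a non-nullable symbol is reached.

FIRST sets of the other non-terminals involved (by the same procedure, iterated to a fixed point):
  FIRST(S) = { ε }

From D → g:
  - g is a terminal: add 'g' and stop
From D → S:
  - S is a non-terminal: add FIRST(S) \ {ε} = { }
    S is nullable and nothing follows, so the whole right-hand side can vanish: ε ∈ FIRST(D)

Collecting: FIRST(D) = { 'g', ε }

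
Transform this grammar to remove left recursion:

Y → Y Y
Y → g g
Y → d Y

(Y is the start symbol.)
Y is directly left-recursive. The standard transformation for
  A → A α₁ | ... | A α_m | β₁ | ... | β_n
is
  A  → β₁ A' | ... | β_n A'
  A' → α₁ A' | ... | α_m A' | ε

Y → g g becomes Y → g g Y'
Y → d Y becomes Y → d Y Y'
Y → Y Y becomes Y' → Y Y'
Add Y' → ε

Resulting grammar:
Y → g g Y'
Y → d Y Y'
Y' → Y Y'
Y' → ε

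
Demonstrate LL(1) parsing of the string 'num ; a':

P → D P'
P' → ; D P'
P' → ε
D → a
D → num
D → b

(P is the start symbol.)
Stack is shown with the top on the left.

Stack     Input      Action
---------------------------
P $       num ; a $  output P → D P'
D P' $    num ; a $  output D → num
num P' $  num ; a $  match 'num'
P' $      ; a $      output P' → ; D P'
; D P' $  ; a $      match ';'
D P' $    a $        output D → a
a P' $    a $        match 'a'
P' $      $          output P' → ε
$         $          accept

The string is accepted.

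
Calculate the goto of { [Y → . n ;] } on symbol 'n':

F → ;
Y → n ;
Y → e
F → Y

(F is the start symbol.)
GOTO(I, 'n') = CLOSURE({ [A → αX.β] : [A → α.Xβ] ∈ I, X = 'n' })

Items with dot before 'n', with the dot advanced:
  [Y → . n ;] → [Y → n . ;]
Closure adds nothing (no advanced item has the dot before a non-terminal).

GOTO = { [Y → n . ;] }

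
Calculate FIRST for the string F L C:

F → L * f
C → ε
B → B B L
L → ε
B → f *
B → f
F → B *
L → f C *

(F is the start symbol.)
FIRST sets of the non-terminals involved (from the grammar, by fixed-point iteration):
  FIRST(F) = { '*', 'f' }

To compute FIRST(F L C), process the symbols left to right:
Symbol F is a non-terminal. Add FIRST(F) \ {ε} = { '*', 'f' }
F is not nullable (ε ∉ FIRST(F)), so stop here.
FIRST(F L C) = { '*', 'f' }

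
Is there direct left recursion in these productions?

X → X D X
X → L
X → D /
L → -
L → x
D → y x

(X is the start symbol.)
X → X D X: LEFT RECURSIVE (starts with X)
X → L: starts with L
X → D /: starts with D
L → -: starts with '-'
L → x: starts with x
D → y x: starts with y

The grammar has direct left recursion on: X.

Answer: Yes, X is left-recursive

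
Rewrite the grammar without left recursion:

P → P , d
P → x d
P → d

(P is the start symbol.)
P → x d P'
P → d P'
P' → , d P'
P' → ε

P is directly left-recursive. The standard transformation for
  A → A α₁ | ... | A α_m | β₁ | ... | β_n
is
  A  → β₁ A' | ... | β_n A'
  A' → α₁ A' | ... | α_m A' | ε

P → x d becomes P → x d P'
P → d becomes P → d P'
P → P , d becomes P' → , d P'
Add P' → ε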